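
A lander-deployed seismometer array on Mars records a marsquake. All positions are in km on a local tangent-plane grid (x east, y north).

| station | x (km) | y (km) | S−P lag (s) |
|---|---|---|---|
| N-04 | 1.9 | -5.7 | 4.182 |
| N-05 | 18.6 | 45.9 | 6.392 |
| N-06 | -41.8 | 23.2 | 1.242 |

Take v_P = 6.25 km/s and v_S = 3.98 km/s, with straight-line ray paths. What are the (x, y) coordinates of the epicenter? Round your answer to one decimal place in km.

Distance from S−P lag: d = Δt · v_P v_S / (v_P − v_S) = Δt · (6.25·3.98)/(6.25−3.98) ≈ 10.9581·Δt.
So d_N-04 = 45.83, d_N-05 = 70.04, d_N-06 = 13.61 km.
Circle about each station: (x − 1.9)² + (y + 5.7)² = 45.83²; (x − 18.6)² + (y − 45.9)² = 70.04²; (x + 41.8)² + (y − 23.2)² = 13.61².
Subtracting the N-04 equation from the N-05 and N-06 equations removes the quadratic terms:
33.4 x + 103.2 y = -388.54
-87.4 x + 57.8 y = 4164.54
Solving the 2×2 system: x ≈ -41.3, y ≈ 9.6 km.
Check against N-04 (with the unrounded x, y): √((x − 1.9)²+(y + 5.7)²) = 45.83 ≈ 45.83 km. ✓

-41.3 km east, 9.6 km north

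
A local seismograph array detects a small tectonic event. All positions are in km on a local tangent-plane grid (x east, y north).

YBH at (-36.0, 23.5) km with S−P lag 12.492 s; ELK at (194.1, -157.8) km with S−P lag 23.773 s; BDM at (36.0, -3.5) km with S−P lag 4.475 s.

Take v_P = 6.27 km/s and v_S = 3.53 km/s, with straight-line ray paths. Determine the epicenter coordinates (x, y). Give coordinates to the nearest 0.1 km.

43.3 km east, -38.9 km north

Distance from S−P lag: d = Δt · v_P v_S / (v_P − v_S) = Δt · (6.27·3.53)/(6.27−3.53) ≈ 8.0778·Δt.
So d_YBH = 100.91, d_ELK = 192.03, d_BDM = 36.15 km.
Circle about each station: (x + 36.0)² + (y − 23.5)² = 100.91²; (x − 194.1)² + (y + 157.8)² = 192.03²; (x − 36.0)² + (y + 3.5)² = 36.15².
Subtracting pairs of circle equations eliminates x²+y² and gives linear equations (the radical axes):
460.2 x − 362.6 y = 34034.71
144.0 x − 54.0 y = 8336.01
Solving the 2×2 system: x ≈ 43.3, y ≈ -38.9 km.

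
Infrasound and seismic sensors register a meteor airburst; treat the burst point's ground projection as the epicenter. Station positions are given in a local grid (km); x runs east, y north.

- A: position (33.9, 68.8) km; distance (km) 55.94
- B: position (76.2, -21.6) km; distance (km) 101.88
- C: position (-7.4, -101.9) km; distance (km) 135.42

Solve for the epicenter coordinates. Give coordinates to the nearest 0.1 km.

Circle about each station: (x − 33.9)² + (y − 68.8)² = 55.94²; (x − 76.2)² + (y + 21.6)² = 101.88²; (x + 7.4)² + (y + 101.9)² = 135.42².
Subtracting the A equation from the B and C equations removes the quadratic terms:
84.6 x − 180.8 y = -6859.90
-82.6 x − 341.4 y = -10653.57
Solving the 2×2 system: x ≈ -9.5, y ≈ 33.5 km.

-9.5 km east, 33.5 km north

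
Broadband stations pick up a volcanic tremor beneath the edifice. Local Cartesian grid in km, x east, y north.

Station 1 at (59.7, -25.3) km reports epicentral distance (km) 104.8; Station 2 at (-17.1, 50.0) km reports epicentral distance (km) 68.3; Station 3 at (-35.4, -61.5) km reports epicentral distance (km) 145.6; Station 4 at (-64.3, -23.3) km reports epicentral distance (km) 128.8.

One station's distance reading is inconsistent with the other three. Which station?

Station 2

Solve using three stations at a time. Using Station 1, Station 3, Station 4 (subtract circle equations pairwise → linear system) gives (x, y) ≈ (21.9, 72.2).
Distances from that point to each station vs reported:
  Station 1: calculated 104.6 vs reported 104.8 → residual 0.2 km
  Station 2: calculated 44.8 vs reported 68.3 → residual 23.5 km
  Station 3: calculated 145.4 vs reported 145.6 → residual 0.2 km
  Station 4: calculated 128.6 vs reported 128.8 → residual 0.2 km
Station 1, Station 3, Station 4 are mutually consistent (residuals ≈ 0); Station 2 is off by 23.5 km.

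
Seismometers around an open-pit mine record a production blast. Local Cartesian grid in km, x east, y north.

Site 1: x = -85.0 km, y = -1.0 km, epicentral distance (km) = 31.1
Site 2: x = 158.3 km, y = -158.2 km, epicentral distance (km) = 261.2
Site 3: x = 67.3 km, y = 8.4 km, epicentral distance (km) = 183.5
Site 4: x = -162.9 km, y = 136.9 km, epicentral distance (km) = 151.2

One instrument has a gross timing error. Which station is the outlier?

Solve using three stations at a time. Using Site 1, Site 3, Site 4 (subtract circle equations pairwise → linear system) gives (x, y) ≈ (-115.6, -6.7).
Distances from that point to each station vs reported:
  Site 1: calculated 31.1 vs reported 31.1 → residual 0.0 km
  Site 2: calculated 313.0 vs reported 261.2 → residual 51.8 km
  Site 3: calculated 183.5 vs reported 183.5 → residual 0.0 km
  Site 4: calculated 151.2 vs reported 151.2 → residual 0.0 km
Site 1, Site 3, Site 4 are mutually consistent (residuals ≈ 0); Site 2 is off by 51.8 km.

Site 2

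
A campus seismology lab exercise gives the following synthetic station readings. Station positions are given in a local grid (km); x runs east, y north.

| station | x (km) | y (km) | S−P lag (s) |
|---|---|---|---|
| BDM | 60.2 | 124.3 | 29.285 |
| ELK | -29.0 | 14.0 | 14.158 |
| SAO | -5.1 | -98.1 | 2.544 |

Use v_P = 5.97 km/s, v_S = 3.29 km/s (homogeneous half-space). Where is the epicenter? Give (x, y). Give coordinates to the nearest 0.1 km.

Distance from S−P lag: d = Δt · v_P v_S / (v_P − v_S) = Δt · (5.97·3.29)/(5.97−3.29) ≈ 7.3288·Δt.
So d_BDM = 214.63, d_ELK = 103.76, d_SAO = 18.64 km.
Circle about each station: (x − 60.2)² + (y − 124.3)² = 214.63²; (x + 29.0)² + (y − 14.0)² = 103.76²; (x + 5.1)² + (y + 98.1)² = 18.64².
Subtracting the BDM equation from the ELK and SAO equations removes the quadratic terms:
-178.4 x − 220.6 y = 17262.37
-130.6 x − 444.8 y = 36293.68
Solving the 2×2 system: x ≈ 6.5, y ≈ -83.5 km.

x ≈ 6.5 km, y ≈ -83.5 km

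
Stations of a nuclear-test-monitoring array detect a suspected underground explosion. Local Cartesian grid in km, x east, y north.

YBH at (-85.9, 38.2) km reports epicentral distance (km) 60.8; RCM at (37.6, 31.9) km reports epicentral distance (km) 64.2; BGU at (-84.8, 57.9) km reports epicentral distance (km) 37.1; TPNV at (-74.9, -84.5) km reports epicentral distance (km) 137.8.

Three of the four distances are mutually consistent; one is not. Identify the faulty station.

BGU

Solve using three stations at a time. Using YBH, RCM, TPNV (subtract circle equations pairwise → linear system) gives (x, y) ≈ (-25.4, 44.1).
Distances from that point to each station vs reported:
  YBH: calculated 60.8 vs reported 60.8 → residual 0.0 km
  RCM: calculated 64.2 vs reported 64.2 → residual 0.0 km
  BGU: calculated 61.0 vs reported 37.1 → residual 23.9 km
  TPNV: calculated 137.8 vs reported 137.8 → residual 0.0 km
YBH, RCM, TPNV are mutually consistent (residuals ≈ 0); BGU is off by 23.9 km.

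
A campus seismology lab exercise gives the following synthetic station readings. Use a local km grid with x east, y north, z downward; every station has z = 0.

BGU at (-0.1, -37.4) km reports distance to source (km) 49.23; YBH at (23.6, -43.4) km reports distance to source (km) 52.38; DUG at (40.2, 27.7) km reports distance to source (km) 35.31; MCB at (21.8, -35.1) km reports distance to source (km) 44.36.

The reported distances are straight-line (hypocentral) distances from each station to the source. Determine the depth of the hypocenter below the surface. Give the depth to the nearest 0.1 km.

depth ≈ 15.4 km

Each station gives a sphere (x−x_i)² + (y−y_i)² + z² = d_i² (stations at z=0).
Subtracting the BGU sphere from YBH and DUG: z² cancels, leaving linear equations in x and y:
47.4 x − 12.0 y = 721.68
80.6 x + 130.2 y = 2161.36
Solving: x ≈ 16.796, y ≈ 6.203 km (keep extra digits for the depth step; rounded: 16.8, 6.2).
Then from the BGU sphere: z² = 49.23² − (x + 0.1)² − (y + 37.4)² with x = 16.796, y = 6.203, so z ≈ 15.391 ≈ 15.4 km.
Check against MCB (with the unrounded solution): distance 44.36 ≈ 44.36 km. ✓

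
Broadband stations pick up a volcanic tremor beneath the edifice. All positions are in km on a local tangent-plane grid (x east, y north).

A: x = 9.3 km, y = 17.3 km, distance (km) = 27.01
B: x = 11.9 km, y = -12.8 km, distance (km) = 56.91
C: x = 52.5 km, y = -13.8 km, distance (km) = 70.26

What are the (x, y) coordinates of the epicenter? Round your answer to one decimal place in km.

Circle about each station: (x − 9.3)² + (y − 17.3)² = 27.01²; (x − 11.9)² + (y + 12.8)² = 56.91²; (x − 52.5)² + (y + 13.8)² = 70.26².
Subtracting pairs of circle equations eliminates x²+y² and gives linear equations (the radical axes):
5.2 x − 60.2 y = -2589.54
86.4 x − 62.2 y = -1646.02
Solving the 2×2 system: x ≈ 12.7, y ≈ 44.1 km.
Check against A (with the unrounded x, y): √((x − 9.3)²+(y − 17.3)²) = 27.03 ≈ 27.01 km. ✓

(12.7, 44.1)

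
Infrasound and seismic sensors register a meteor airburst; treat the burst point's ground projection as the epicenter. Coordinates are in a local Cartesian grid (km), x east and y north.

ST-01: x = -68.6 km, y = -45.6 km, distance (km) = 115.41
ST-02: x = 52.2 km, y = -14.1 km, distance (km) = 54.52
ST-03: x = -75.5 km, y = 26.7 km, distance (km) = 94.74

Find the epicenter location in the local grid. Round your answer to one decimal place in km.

(19.2, 29.3)

Circle about each station: (x + 68.6)² + (y + 45.6)² = 115.41²; (x − 52.2)² + (y + 14.1)² = 54.52²; (x + 75.5)² + (y − 26.7)² = 94.74².
Subtracting the ST-01 equation from the ST-02 and ST-03 equations removes the quadratic terms:
241.6 x + 63.0 y = 6485.37
-13.8 x + 144.6 y = 3971.62
Solving the 2×2 system: x ≈ 19.2, y ≈ 29.3 km.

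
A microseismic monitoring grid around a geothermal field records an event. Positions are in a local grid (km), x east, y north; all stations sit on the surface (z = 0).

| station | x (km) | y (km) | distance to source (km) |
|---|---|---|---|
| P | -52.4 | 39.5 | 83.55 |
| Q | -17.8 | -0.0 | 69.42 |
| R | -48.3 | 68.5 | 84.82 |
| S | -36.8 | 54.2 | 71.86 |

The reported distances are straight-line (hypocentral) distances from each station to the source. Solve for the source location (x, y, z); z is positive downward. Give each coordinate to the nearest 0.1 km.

x ≈ 19.7 km, y ≈ 40.4 km, depth ≈ 42.2 km

Each station gives a sphere (x−x_i)² + (y−y_i)² + z² = d_i² (stations at z=0).
Subtracting the P sphere from Q and R: z² cancels, leaving linear equations in x and y:
69.2 x − 79.0 y = -1827.70
8.2 x + 58.0 y = 2505.30
Solving: x ≈ 19.718, y ≈ 40.407 km (keep extra digits for the depth step; rounded: 19.7, 40.4).
Then from the P sphere: z² = 83.55² − (x + 52.4)² − (y − 39.5)² with x = 19.718, y = 40.407, so z ≈ 42.176 ≈ 42.2 km.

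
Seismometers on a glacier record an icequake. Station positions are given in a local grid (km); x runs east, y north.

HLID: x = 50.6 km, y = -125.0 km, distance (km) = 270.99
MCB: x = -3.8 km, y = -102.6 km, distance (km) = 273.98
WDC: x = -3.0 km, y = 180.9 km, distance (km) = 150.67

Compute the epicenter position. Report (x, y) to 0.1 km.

(139.2, 131.1)

Circle about each station: (x − 50.6)² + (y + 125.0)² = 270.99²; (x + 3.8)² + (y + 102.6)² = 273.98²; (x + 3.0)² + (y − 180.9)² = 150.67².
Subtracting pairs of circle equations eliminates x²+y² and gives linear equations (the radical axes):
-108.8 x + 44.8 y = -9273.62
-107.2 x + 611.8 y = 65282.58
Solving the 2×2 system: x ≈ 139.2, y ≈ 131.1 km.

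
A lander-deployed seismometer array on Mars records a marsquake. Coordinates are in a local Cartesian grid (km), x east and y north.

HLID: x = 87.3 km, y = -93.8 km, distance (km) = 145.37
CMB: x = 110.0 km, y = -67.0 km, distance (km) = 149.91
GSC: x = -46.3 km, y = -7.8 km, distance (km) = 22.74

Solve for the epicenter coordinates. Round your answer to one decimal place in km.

Circle about each station: (x − 87.3)² + (y + 93.8)² = 145.37²; (x − 110.0)² + (y + 67.0)² = 149.91²; (x + 46.3)² + (y + 7.8)² = 22.74².
Subtracting the HLID equation from the CMB and GSC equations removes the quadratic terms:
45.4 x + 53.6 y = -1171.30
-267.2 x + 172.0 y = 6400.13
Solving the 2×2 system: x ≈ -24.6, y ≈ -1.0 km.

(-24.6, -1.0)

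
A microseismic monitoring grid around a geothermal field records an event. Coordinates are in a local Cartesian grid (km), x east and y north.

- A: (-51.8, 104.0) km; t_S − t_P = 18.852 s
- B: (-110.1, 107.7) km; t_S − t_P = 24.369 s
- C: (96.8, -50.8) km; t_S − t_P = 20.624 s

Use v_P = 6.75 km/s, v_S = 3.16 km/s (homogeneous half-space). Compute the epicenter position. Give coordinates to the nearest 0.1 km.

Distance from S−P lag: d = Δt · v_P v_S / (v_P − v_S) = Δt · (6.75·3.16)/(6.75−3.16) ≈ 5.9415·Δt.
So d_A = 112.01, d_B = 144.79, d_C = 122.54 km.
Circle about each station: (x + 51.8)² + (y − 104.0)² = 112.01²; (x + 110.1)² + (y − 107.7)² = 144.79²; (x − 96.8)² + (y + 50.8)² = 122.54².
Subtracting the A equation from the B and C equations removes the quadratic terms:
-116.6 x + 7.4 y = 1804.16
297.2 x − 309.6 y = -4018.17
Solving the 2×2 system: x ≈ -15.6, y ≈ -2.0 km.

x ≈ -15.6 km, y ≈ -2.0 km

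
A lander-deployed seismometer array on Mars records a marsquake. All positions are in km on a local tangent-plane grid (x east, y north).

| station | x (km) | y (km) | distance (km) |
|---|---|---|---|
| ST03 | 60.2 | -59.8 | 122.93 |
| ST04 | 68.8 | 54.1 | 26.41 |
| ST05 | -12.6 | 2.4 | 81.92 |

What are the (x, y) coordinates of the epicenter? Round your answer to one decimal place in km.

Circle about each station: (x − 60.2)² + (y + 59.8)² = 122.93²; (x − 68.8)² + (y − 54.1)² = 26.41²; (x + 12.6)² + (y − 2.4)² = 81.92².
Subtracting pairs of circle equations eliminates x²+y² and gives linear equations (the radical axes):
17.2 x + 227.8 y = 14874.47
-145.6 x + 124.4 y = 1365.34
Solving the 2×2 system: x ≈ 43.6, y ≈ 62.0 km.

43.6 km east, 62.0 km north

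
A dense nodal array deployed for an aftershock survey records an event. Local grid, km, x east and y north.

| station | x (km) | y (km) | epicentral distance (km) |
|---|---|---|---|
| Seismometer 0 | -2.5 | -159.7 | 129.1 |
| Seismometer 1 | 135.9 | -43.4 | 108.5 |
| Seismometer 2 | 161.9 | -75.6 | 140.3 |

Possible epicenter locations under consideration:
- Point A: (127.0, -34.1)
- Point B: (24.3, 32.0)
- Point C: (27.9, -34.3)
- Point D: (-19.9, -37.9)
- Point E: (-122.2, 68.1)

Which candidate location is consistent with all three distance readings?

For each candidate, compare |candidate − station| to the reported distance:
Point A: residuals Seismometer 0 51.3, Seismometer 1 95.6, Seismometer 2 86.1 → max 95.6 km
Point B: residuals Seismometer 0 64.5, Seismometer 1 26.2, Seismometer 2 34.4 → max 64.5 km
Point C: residuals Seismometer 0 0.1, Seismometer 1 0.1, Seismometer 2 0.1 → max 0.1 km
Point D: residuals Seismometer 0 6.1, Seismometer 1 47.4, Seismometer 2 45.4 → max 47.4 km
Point E: residuals Seismometer 0 128.2, Seismometer 1 172.7, Seismometer 2 178.1 → max 178.1 km
Only Point C has all residuals ≈ 0.

Point C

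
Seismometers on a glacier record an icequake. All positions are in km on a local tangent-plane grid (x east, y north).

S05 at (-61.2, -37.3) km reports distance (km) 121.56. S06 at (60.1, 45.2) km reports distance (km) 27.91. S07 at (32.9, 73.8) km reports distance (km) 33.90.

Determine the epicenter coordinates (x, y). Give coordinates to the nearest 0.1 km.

x ≈ 32.7 km, y ≈ 39.9 km

Circle about each station: (x + 61.2)² + (y + 37.3)² = 121.56²; (x − 60.1)² + (y − 45.2)² = 27.91²; (x − 32.9)² + (y − 73.8)² = 33.90².
Subtracting pairs of circle equations eliminates x²+y² and gives linear equations (the radical axes):
242.6 x + 165.0 y = 14516.19
188.2 x + 222.2 y = 15019.74
Solving the 2×2 system: x ≈ 32.7, y ≈ 39.9 km.
Check against S05 (with the unrounded x, y): √((x + 61.2)²+(y + 37.3)²) = 121.56 ≈ 121.56 km. ✓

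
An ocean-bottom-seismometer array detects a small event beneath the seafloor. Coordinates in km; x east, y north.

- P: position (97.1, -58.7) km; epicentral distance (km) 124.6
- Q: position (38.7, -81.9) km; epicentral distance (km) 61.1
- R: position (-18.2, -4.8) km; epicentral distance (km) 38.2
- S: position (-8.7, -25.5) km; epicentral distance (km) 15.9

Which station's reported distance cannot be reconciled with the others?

P

Solve using three stations at a time. Using Q, R, S (subtract circle equations pairwise → linear system) gives (x, y) ≈ (-7.0, -41.3).
Distances from that point to each station vs reported:
  P: calculated 105.5 vs reported 124.6 → residual 19.1 km
  Q: calculated 61.1 vs reported 61.1 → residual 0.0 km
  R: calculated 38.2 vs reported 38.2 → residual 0.0 km
  S: calculated 15.9 vs reported 15.9 → residual 0.0 km
Q, R, S are mutually consistent (residuals ≈ 0); P is off by 19.1 km.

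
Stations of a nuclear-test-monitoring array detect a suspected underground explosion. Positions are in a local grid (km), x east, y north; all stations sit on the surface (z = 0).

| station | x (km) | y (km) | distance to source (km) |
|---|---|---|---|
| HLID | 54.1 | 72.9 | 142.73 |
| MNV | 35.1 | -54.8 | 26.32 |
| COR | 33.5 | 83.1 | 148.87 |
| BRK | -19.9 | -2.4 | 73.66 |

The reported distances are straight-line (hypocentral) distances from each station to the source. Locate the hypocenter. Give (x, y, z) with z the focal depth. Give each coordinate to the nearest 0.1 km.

Each station gives a sphere (x−x_i)² + (y−y_i)² + z² = d_i² (stations at z=0).
Subtracting the HLID sphere from MNV and COR: z² cancels, leaving linear equations in x and y:
-38.0 x − 255.4 y = 15672.94
-41.2 x + 20.4 y = -2003.78
Solving: x ≈ 16.998, y ≈ -63.895 km (keep extra digits for the depth step; rounded: 17.0, -63.9).
Then from the HLID sphere: z² = 142.73² − (x − 54.1)² − (y − 72.9)² with x = 16.998, y = -63.895, so z ≈ 16.805 ≈ 16.8 km.
Check against BRK (with the unrounded solution): distance 73.66 ≈ 73.66 km. ✓

x ≈ 17.0 km, y ≈ -63.9 km, depth ≈ 16.8 km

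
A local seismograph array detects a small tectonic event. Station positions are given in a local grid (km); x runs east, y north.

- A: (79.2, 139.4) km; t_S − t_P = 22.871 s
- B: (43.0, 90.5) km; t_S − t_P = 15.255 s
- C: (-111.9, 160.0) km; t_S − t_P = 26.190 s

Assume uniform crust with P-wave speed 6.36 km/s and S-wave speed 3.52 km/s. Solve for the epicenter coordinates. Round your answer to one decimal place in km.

Distance from S−P lag: d = Δt · v_P v_S / (v_P − v_S) = Δt · (6.36·3.52)/(6.36−3.52) ≈ 7.8828·Δt.
So d_A = 180.29, d_B = 120.25, d_C = 206.45 km.
Circle about each station: (x − 79.2)² + (y − 139.4)² = 180.29²; (x − 43.0)² + (y − 90.5)² = 120.25²; (x + 111.9)² + (y − 160.0)² = 206.45².
Subtracting pairs of circle equations eliminates x²+y² and gives linear equations (the radical axes):
-72.4 x − 97.8 y = 2378.67
-382.2 x + 41.2 y = 2299.49
Solving the 2×2 system: x ≈ -8.0, y ≈ -18.4 km.

x ≈ -8.0 km, y ≈ -18.4 km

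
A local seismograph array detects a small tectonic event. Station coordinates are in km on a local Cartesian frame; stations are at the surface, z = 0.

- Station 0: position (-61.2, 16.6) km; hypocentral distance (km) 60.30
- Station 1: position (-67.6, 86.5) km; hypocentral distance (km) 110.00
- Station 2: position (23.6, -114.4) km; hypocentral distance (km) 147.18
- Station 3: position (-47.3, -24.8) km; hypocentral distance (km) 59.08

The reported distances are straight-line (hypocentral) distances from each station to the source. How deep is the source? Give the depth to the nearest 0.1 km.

z ≈ 54.6 km

Each station gives a sphere (x−x_i)² + (y−y_i)² + z² = d_i² (stations at z=0).
Subtracting the Station 0 sphere from Station 1 and Station 2: z² cancels, leaving linear equations in x and y:
-12.8 x + 139.8 y = -432.90
169.6 x − 262.0 y = -8402.54
Solving: x ≈ -63.277, y ≈ -8.890 km (keep extra digits for the depth step; rounded: -63.3, -8.9).
Then from the Station 0 sphere: z² = 60.30² − (x + 61.2)² − (y − 16.6)² with x = -63.277, y = -8.890, so z ≈ 54.608 ≈ 54.6 km.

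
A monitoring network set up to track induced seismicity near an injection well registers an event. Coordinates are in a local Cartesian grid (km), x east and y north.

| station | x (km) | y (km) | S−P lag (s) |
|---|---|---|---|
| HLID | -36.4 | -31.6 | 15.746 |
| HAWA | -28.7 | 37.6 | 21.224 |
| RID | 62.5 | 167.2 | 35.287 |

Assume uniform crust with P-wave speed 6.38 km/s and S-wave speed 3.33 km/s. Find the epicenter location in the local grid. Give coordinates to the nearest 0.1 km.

Distance from S−P lag: d = Δt · v_P v_S / (v_P − v_S) = Δt · (6.38·3.33)/(6.38−3.33) ≈ 6.9657·Δt.
So d_HLID = 109.68, d_HAWA = 147.84, d_RID = 245.80 km.
Circle about each station: (x + 36.4)² + (y + 31.6)² = 109.68²; (x + 28.7)² + (y − 37.6)² = 147.84²; (x − 62.5)² + (y − 167.2)² = 245.80².
Subtracting the HLID equation from the HAWA and RID equations removes the quadratic terms:
15.4 x + 138.4 y = -9913.03
197.8 x + 397.6 y = -18849.37
Solving the 2×2 system: x ≈ 62.7, y ≈ -78.6 km.
Check against HLID (with the unrounded x, y): √((x + 36.4)²+(y + 31.6)²) = 109.69 ≈ 109.68 km. ✓

x ≈ 62.7 km, y ≈ -78.6 km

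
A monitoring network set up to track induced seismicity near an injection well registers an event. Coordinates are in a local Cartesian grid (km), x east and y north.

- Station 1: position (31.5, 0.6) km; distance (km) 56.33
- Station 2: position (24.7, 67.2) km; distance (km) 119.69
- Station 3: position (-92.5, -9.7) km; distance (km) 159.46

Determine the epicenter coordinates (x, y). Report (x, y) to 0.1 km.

Circle about each station: (x − 31.5)² + (y − 0.6)² = 56.33²; (x − 24.7)² + (y − 67.2)² = 119.69²; (x + 92.5)² + (y + 9.7)² = 159.46².
Subtracting pairs of circle equations eliminates x²+y² and gives linear equations (the radical axes):
-13.6 x + 133.2 y = -7019.31
-248.0 x − 20.6 y = -14596.69
Solving the 2×2 system: x ≈ 62.7, y ≈ -46.3 km.

(62.7, -46.3)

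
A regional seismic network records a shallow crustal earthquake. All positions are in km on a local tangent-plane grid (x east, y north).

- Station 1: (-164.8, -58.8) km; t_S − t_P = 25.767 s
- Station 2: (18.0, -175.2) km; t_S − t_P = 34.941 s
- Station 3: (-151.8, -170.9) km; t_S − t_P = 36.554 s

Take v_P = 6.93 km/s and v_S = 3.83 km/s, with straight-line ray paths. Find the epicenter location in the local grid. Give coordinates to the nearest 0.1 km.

Distance from S−P lag: d = Δt · v_P v_S / (v_P − v_S) = Δt · (6.93·3.83)/(6.93−3.83) ≈ 8.5619·Δt.
So d_Station 1 = 220.61, d_Station 2 = 299.16, d_Station 3 = 312.97 km.
Circle about each station: (x + 164.8)² + (y + 58.8)² = 220.61²; (x − 18.0)² + (y + 175.2)² = 299.16²; (x + 151.8)² + (y + 170.9)² = 312.97².
Subtracting pairs of circle equations eliminates x²+y² and gives linear equations (the radical axes):
365.6 x − 232.8 y = -40425.37
26.0 x − 224.2 y = -27647.88
Solving the 2×2 system: x ≈ -34.6, y ≈ 119.3 km.

(-34.6, 119.3)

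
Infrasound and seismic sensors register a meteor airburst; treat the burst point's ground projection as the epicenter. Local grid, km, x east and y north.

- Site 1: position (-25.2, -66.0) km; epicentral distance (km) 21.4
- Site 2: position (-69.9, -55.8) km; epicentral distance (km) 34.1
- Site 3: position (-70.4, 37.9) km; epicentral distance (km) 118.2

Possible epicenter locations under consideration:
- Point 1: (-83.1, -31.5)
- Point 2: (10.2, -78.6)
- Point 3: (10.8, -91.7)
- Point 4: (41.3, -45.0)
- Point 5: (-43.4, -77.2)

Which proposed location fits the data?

For each candidate, compare |candidate − station| to the reported distance:
Point 1: residuals Site 1 46.0, Site 2 6.4, Site 3 47.6 → max 47.6 km
Point 2: residuals Site 1 16.2, Site 2 49.2, Site 3 23.5 → max 49.2 km
Point 3: residuals Site 1 22.8, Site 2 54.2, Site 3 34.7 → max 54.2 km
Point 4: residuals Site 1 48.3, Site 2 77.6, Site 3 20.9 → max 77.6 km
Point 5: residuals Site 1 0.0, Site 2 0.0, Site 3 0.0 → max 0.0 km
Only Point 5 has all residuals ≈ 0.

Point 5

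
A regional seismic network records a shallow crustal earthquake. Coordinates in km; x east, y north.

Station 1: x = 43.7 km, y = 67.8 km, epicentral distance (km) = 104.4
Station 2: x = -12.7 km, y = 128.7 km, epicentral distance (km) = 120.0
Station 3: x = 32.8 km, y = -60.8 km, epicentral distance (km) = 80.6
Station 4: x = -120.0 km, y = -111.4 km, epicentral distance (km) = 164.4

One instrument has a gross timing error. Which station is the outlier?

Station 1

Solve using three stations at a time. Using Station 2, Station 3, Station 4 (subtract circle equations pairwise → linear system) gives (x, y) ≈ (-7.8, 8.8).
Distances from that point to each station vs reported:
  Station 1: calculated 78.3 vs reported 104.4 → residual 26.1 km
  Station 2: calculated 120.0 vs reported 120.0 → residual 0.0 km
  Station 3: calculated 80.6 vs reported 80.6 → residual 0.0 km
  Station 4: calculated 164.4 vs reported 164.4 → residual 0.0 km
Station 2, Station 3, Station 4 are mutually consistent (residuals ≈ 0); Station 1 is off by 26.1 km.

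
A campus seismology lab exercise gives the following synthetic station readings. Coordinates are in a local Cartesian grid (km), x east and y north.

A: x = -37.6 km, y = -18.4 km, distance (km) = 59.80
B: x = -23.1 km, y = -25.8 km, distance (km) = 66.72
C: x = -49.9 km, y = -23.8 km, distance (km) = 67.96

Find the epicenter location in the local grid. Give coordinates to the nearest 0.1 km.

(-28.5, 40.7)

Circle about each station: (x + 37.6)² + (y + 18.4)² = 59.80²; (x + 23.1)² + (y + 25.8)² = 66.72²; (x + 49.9)² + (y + 23.8)² = 67.96².
Subtracting pairs of circle equations eliminates x²+y² and gives linear equations (the radical axes):
29.0 x − 14.8 y = -1428.59
-24.6 x − 10.8 y = 261.61
Solving the 2×2 system: x ≈ -28.5, y ≈ 40.7 km.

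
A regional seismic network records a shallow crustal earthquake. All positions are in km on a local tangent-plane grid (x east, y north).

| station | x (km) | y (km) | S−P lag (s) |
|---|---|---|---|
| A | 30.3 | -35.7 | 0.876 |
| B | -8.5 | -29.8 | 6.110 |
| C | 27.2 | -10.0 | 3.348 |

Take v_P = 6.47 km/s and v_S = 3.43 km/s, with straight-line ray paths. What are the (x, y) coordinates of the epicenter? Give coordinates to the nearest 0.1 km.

x ≈ 36.0 km, y ≈ -32.8 km

Distance from S−P lag: d = Δt · v_P v_S / (v_P − v_S) = Δt · (6.47·3.43)/(6.47−3.43) ≈ 7.3000·Δt.
So d_A = 6.39, d_B = 44.60, d_C = 24.44 km.
Circle about each station: (x − 30.3)² + (y + 35.7)² = 6.39²; (x + 8.5)² + (y + 29.8)² = 44.60²; (x − 27.2)² + (y + 10.0)² = 24.44².
Subtracting the A equation from the B and C equations removes the quadratic terms:
-77.6 x + 11.8 y = -3180.62
-6.2 x + 51.4 y = -1909.22
Solving the 2×2 system: x ≈ 36.0, y ≈ -32.8 km.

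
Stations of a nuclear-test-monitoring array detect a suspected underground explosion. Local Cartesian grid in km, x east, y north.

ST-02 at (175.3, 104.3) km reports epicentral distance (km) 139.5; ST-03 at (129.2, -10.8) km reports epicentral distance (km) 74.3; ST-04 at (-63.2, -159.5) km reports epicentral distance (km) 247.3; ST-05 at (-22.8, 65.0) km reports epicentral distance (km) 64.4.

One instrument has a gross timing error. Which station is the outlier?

ST-03

Solve using three stations at a time. Using ST-02, ST-04, ST-05 (subtract circle equations pairwise → linear system) gives (x, y) ≈ (41.6, 64.5).
Distances from that point to each station vs reported:
  ST-02: calculated 139.5 vs reported 139.5 → residual 0.0 km
  ST-03: calculated 115.5 vs reported 74.3 → residual 41.2 km
  ST-04: calculated 247.3 vs reported 247.3 → residual 0.0 km
  ST-05: calculated 64.4 vs reported 64.4 → residual 0.0 km
ST-02, ST-04, ST-05 are mutually consistent (residuals ≈ 0); ST-03 is off by 41.2 km.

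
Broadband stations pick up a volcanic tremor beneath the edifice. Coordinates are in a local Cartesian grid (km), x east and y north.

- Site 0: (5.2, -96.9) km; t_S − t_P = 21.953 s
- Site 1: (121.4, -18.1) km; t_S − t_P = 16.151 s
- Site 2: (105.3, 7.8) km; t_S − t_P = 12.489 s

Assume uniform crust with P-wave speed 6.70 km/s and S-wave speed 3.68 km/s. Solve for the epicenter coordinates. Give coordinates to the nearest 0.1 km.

Distance from S−P lag: d = Δt · v_P v_S / (v_P − v_S) = Δt · (6.70·3.68)/(6.70−3.68) ≈ 8.1642·Δt.
So d_Site 0 = 179.23, d_Site 1 = 131.86, d_Site 2 = 101.96 km.
Circle about each station: (x − 5.2)² + (y + 96.9)² = 179.23²; (x − 121.4)² + (y + 18.1)² = 131.86²; (x − 105.3)² + (y − 7.8)² = 101.96².
Subtracting pairs of circle equations eliminates x²+y² and gives linear equations (the radical axes):
232.4 x + 157.6 y = 20385.25
200.2 x + 209.4 y = 23459.83
Solving the 2×2 system: x ≈ 33.4, y ≈ 80.1 km.
Check against Site 0 (with the unrounded x, y): √((x − 5.2)²+(y + 96.9)²) = 179.24 ≈ 179.23 km. ✓

x ≈ 33.4 km, y ≈ 80.1 km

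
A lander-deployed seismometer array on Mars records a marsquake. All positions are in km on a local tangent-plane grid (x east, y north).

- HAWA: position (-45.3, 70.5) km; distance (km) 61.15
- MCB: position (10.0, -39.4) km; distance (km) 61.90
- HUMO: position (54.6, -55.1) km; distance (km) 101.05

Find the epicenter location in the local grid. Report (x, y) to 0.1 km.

Circle about each station: (x + 45.3)² + (y − 70.5)² = 61.15²; (x − 10.0)² + (y + 39.4)² = 61.90²; (x − 54.6)² + (y + 55.1)² = 101.05².
Subtracting pairs of circle equations eliminates x²+y² and gives linear equations (the radical axes):
110.6 x − 219.8 y = -5462.27
199.8 x − 251.2 y = -7476.95
Solving the 2×2 system: x ≈ -16.8, y ≈ 16.4 km.

x ≈ -16.8 km, y ≈ 16.4 km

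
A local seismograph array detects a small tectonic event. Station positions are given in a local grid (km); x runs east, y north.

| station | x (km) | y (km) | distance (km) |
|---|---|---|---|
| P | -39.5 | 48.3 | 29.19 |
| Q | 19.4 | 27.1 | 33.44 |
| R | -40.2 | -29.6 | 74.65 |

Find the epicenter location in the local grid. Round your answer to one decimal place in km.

Circle about each station: (x + 39.5)² + (y − 48.3)² = 29.19²; (x − 19.4)² + (y − 27.1)² = 33.44²; (x + 40.2)² + (y + 29.6)² = 74.65².
Subtracting the P equation from the Q and R equations removes the quadratic terms:
117.8 x − 42.4 y = -3048.55
-1.4 x − 155.8 y = -6121.51
Solving the 2×2 system: x ≈ -11.7, y ≈ 39.4 km.

x ≈ -11.7 km, y ≈ 39.4 km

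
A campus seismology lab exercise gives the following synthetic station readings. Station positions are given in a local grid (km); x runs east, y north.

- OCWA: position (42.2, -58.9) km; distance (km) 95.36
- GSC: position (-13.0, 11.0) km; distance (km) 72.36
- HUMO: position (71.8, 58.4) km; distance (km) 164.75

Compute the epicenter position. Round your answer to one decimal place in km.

Circle about each station: (x − 42.2)² + (y + 58.9)² = 95.36²; (x + 13.0)² + (y − 11.0)² = 72.36²; (x − 71.8)² + (y − 58.4)² = 164.75².
Subtracting the OCWA equation from the GSC and HUMO equations removes the quadratic terms:
-110.4 x + 139.8 y = -1102.49
59.2 x + 234.6 y = -14733.28
Solving the 2×2 system: x ≈ -52.7, y ≈ -49.5 km.

x ≈ -52.7 km, y ≈ -49.5 km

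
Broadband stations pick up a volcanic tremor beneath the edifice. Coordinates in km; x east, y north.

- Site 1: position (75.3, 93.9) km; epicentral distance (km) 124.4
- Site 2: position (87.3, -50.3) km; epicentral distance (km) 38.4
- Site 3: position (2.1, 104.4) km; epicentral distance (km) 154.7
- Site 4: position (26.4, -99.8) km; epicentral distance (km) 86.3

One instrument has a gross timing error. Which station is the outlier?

Site 2

Solve using three stations at a time. Using Site 1, Site 3, Site 4 (subtract circle equations pairwise → linear system) gives (x, y) ≈ (77.9, -30.5).
Distances from that point to each station vs reported:
  Site 1: calculated 124.4 vs reported 124.4 → residual 0.0 km
  Site 2: calculated 21.9 vs reported 38.4 → residual 16.5 km
  Site 3: calculated 154.7 vs reported 154.7 → residual 0.0 km
  Site 4: calculated 86.3 vs reported 86.3 → residual 0.0 km
Site 1, Site 3, Site 4 are mutually consistent (residuals ≈ 0); Site 2 is off by 16.5 km.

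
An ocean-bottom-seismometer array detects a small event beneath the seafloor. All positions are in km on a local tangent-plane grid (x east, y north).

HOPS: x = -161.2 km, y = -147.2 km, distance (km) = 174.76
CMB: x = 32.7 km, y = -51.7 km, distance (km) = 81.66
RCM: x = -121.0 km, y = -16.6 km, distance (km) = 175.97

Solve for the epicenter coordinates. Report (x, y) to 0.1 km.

Circle about each station: (x + 161.2)² + (y + 147.2)² = 174.76²; (x − 32.7)² + (y + 51.7)² = 81.66²; (x + 121.0)² + (y + 16.6)² = 175.97².
Subtracting pairs of circle equations eliminates x²+y² and gives linear equations (the radical axes):
387.8 x + 191.0 y = -20038.40
80.4 x + 261.2 y = -33161.10
Solving the 2×2 system: x ≈ 12.8, y ≈ -130.9 km.

x ≈ 12.8 km, y ≈ -130.9 km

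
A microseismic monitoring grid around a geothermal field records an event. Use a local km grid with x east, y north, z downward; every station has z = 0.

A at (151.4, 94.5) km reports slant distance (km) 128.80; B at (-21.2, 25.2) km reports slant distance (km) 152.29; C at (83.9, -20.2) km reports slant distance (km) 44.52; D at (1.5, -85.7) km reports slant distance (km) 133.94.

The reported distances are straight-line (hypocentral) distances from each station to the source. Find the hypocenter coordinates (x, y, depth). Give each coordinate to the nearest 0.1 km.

Each station gives a sphere (x−x_i)² + (y−y_i)² + z² = d_i² (stations at z=0).
Subtracting the A sphere from B and C: z² cancels, leaving linear equations in x and y:
-345.2 x − 138.6 y = -37370.53
-135.0 x − 229.4 y = -9797.55
Solving: x ≈ 119.298, y ≈ -27.496 km (keep extra digits for the depth step; rounded: 119.3, -27.5).
Then from the A sphere: z² = 128.80² − (x − 151.4)² − (y − 94.5)² with x = 119.298, y = -27.496, so z ≈ 25.998 ≈ 26.0 km.

x ≈ 119.3 km, y ≈ -27.5 km, depth ≈ 26.0 km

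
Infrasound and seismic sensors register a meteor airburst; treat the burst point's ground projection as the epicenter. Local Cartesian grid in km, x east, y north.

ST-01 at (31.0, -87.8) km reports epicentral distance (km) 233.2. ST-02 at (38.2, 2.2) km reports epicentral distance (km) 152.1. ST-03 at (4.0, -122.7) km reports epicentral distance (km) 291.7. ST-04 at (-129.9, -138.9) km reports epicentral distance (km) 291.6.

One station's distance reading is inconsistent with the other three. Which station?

Solve using three stations at a time. Using ST-01, ST-02, ST-04 (subtract circle equations pairwise → linear system) gives (x, y) ≈ (-33.5, 136.2).
Distances from that point to each station vs reported:
  ST-01: calculated 233.1 vs reported 233.2 → residual 0.1 km
  ST-02: calculated 152.0 vs reported 152.1 → residual 0.1 km
  ST-03: calculated 261.6 vs reported 291.7 → residual 30.1 km
  ST-04: calculated 291.6 vs reported 291.6 → residual 0.0 km
ST-01, ST-02, ST-04 are mutually consistent (residuals ≈ 0); ST-03 is off by 30.1 km.

ST-03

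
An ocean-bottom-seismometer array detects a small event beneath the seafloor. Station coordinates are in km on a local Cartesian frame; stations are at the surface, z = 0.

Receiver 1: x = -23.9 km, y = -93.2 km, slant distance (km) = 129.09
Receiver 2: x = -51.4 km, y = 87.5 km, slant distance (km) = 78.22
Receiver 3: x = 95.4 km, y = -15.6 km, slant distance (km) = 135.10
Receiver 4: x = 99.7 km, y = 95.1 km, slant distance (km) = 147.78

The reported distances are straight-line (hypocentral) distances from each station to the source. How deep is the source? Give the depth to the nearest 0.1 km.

Each station gives a sphere (x−x_i)² + (y−y_i)² + z² = d_i² (stations at z=0).
Subtracting the Receiver 1 sphere from Receiver 2 and Receiver 3: z² cancels, leaving linear equations in x and y:
-55.0 x + 361.4 y = 11586.62
238.6 x + 155.2 y = -1500.71
Solving: x ≈ -24.699, y ≈ 28.302 km (keep extra digits for the depth step; rounded: -24.7, 28.3).
Then from the Receiver 1 sphere: z² = 129.09² − (x + 23.9)² − (y + 93.2)² with x = -24.699, y = 28.302, so z ≈ 43.599 ≈ 43.6 km.

depth ≈ 43.6 km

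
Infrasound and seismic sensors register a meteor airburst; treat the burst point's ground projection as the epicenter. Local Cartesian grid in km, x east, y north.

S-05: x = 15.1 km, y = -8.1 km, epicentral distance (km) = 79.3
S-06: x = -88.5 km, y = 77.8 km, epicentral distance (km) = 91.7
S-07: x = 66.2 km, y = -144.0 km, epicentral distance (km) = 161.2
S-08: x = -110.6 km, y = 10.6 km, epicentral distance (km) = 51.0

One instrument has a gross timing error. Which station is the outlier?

S-07

Solve using three stations at a time. Using S-05, S-06, S-08 (subtract circle equations pairwise → linear system) gives (x, y) ≈ (-64.2, -10.6).
Distances from that point to each station vs reported:
  S-05: calculated 79.3 vs reported 79.3 → residual 0.0 km
  S-06: calculated 91.7 vs reported 91.7 → residual 0.0 km
  S-07: calculated 186.5 vs reported 161.2 → residual 25.3 km
  S-08: calculated 51.0 vs reported 51.0 → residual 0.0 km
S-05, S-06, S-08 are mutually consistent (residuals ≈ 0); S-07 is off by 25.3 km.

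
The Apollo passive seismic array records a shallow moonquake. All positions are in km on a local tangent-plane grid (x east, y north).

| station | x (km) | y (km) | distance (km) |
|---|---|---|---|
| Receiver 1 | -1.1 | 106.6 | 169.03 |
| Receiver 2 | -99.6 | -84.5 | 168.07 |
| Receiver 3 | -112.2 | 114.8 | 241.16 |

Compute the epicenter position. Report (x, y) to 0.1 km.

Circle about each station: (x + 1.1)² + (y − 106.6)² = 169.03²; (x + 99.6)² + (y + 84.5)² = 168.07²; (x + 112.2)² + (y − 114.8)² = 241.16².
Subtracting the Receiver 1 equation from the Receiver 2 and Receiver 3 equations removes the quadratic terms:
-197.0 x − 382.2 y = 6019.26
-222.2 x + 16.4 y = -15183.89
Solving the 2×2 system: x ≈ 64.7, y ≈ -49.1 km.
Check against Receiver 1 (with the unrounded x, y): √((x + 1.1)²+(y − 106.6)²) = 169.04 ≈ 169.03 km. ✓

64.7 km east, -49.1 km north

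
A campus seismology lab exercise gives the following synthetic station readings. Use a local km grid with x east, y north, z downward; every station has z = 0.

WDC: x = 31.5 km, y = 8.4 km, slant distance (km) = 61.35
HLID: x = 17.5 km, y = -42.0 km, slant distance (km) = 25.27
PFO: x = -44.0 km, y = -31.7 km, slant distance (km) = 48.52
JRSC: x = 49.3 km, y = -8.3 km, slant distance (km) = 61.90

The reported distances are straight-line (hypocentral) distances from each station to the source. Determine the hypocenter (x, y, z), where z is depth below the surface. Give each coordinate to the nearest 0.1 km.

x ≈ 0.0 km, y ≈ -41.0 km, depth ≈ 18.2 km

Each station gives a sphere (x−x_i)² + (y−y_i)² + z² = d_i² (stations at z=0).
Subtracting the WDC sphere from HLID and PFO: z² cancels, leaving linear equations in x and y:
-28.0 x − 100.8 y = 4132.69
-151.0 x − 80.2 y = 3287.71
Solving: x ≈ 0.003, y ≈ -41.000 km (keep extra digits for the depth step; rounded: 0.0, -41.0).
Then from the WDC sphere: z² = 61.35² − (x − 31.5)² − (y − 8.4)² with x = 0.003, y = -41.000, so z ≈ 18.204 ≈ 18.2 km.
Check against JRSC (with the unrounded solution): distance 61.89 ≈ 61.90 km. ✓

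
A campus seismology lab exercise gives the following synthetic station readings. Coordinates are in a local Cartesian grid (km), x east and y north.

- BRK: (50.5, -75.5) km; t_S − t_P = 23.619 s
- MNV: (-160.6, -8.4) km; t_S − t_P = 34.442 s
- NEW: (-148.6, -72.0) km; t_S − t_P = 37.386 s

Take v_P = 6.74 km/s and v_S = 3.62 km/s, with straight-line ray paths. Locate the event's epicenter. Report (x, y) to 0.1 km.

Distance from S−P lag: d = Δt · v_P v_S / (v_P − v_S) = Δt · (6.74·3.62)/(6.74−3.62) ≈ 7.8201·Δt.
So d_BRK = 184.70, d_MNV = 269.34, d_NEW = 292.36 km.
Circle about each station: (x − 50.5)² + (y + 75.5)² = 184.70²; (x + 160.6)² + (y + 8.4)² = 269.34²; (x + 148.6)² + (y + 72.0)² = 292.36².
Subtracting pairs of circle equations eliminates x²+y² and gives linear equations (the radical axes):
-422.2 x + 134.2 y = -20817.53
-398.2 x + 7.0 y = -32344.82
Solving the 2×2 system: x ≈ 83.1, y ≈ 106.3 km.

x ≈ 83.1 km, y ≈ 106.3 km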